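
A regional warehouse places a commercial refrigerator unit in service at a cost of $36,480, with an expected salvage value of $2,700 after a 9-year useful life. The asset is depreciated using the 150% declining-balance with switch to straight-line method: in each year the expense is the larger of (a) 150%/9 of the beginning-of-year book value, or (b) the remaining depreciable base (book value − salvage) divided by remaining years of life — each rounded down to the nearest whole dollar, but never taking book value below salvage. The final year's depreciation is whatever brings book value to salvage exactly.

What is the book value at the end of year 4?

$17,594

Depreciable base = $36,480 − $2,700 = $33,780.
Year 1: DB = ⌊$36,480 × 150%/9⌋ = $6,080; SL = ⌊$33,780/9⌋ = $3,753 → take DB $6,080. Book value $30,400.
Year 2: DB = ⌊$30,400 × 150%/9⌋ = $5,066; SL = ⌊$27,700/8⌋ = $3,462 → take DB $5,066. Book value $25,334.
Year 3: DB = ⌊$25,334 × 150%/9⌋ = $4,222; SL = ⌊$22,634/7⌋ = $3,233 → take DB $4,222. Book value $21,112.
Year 4: DB = ⌊$21,112 × 150%/9⌋ = $3,518; SL = ⌊$18,412/6⌋ = $3,068 → take DB $3,518. Book value $17,594.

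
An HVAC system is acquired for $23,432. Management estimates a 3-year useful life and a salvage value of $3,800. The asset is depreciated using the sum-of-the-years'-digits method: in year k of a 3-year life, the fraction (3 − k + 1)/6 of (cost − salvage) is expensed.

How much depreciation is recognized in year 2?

$6,544

Depreciable base = $23,432 − $3,800 = $19,632.
Sum of the years' digits = 3+2+1 = 6.
Year 1: $19,632 × 3/6 = $9,816. Book value $13,616.
Year 2: $19,632 × 2/6 = $6,544. Book value $7,072.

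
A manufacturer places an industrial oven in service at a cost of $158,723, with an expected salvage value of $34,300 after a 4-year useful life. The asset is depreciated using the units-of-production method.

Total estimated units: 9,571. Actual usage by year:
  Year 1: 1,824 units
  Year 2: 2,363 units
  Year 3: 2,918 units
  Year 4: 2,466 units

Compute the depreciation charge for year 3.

$37,934

Depreciable base = $158,723 − $34,300 = $124,423.
Rate = $124,423 / 9,571 units = $13 per unit.
Year 1: 1,824 × $13 = $23,712. Book value $135,011.
Year 2: 2,363 × $13 = $30,719. Book value $104,292.
Year 3: 2,918 × $13 = $37,934. Book value $66,358.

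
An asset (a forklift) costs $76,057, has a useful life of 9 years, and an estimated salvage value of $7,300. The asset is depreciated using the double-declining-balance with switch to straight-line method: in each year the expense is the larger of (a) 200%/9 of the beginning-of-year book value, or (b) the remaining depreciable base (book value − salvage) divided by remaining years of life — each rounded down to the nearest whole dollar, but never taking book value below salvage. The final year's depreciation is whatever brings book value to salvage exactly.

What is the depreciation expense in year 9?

$2,887

Depreciable base = $76,057 − $7,300 = $68,757.
Year 1: DB = ⌊$76,057 × 200%/9⌋ = $16,901; SL = ⌊$68,757/9⌋ = $7,639 → take DB $16,901. Book value $59,156.
Year 2: DB = ⌊$59,156 × 200%/9⌋ = $13,145; SL = ⌊$51,856/8⌋ = $6,482 → take DB $13,145. Book value $46,011.
Year 3: DB = ⌊$46,011 × 200%/9⌋ = $10,224; SL = ⌊$38,711/7⌋ = $5,530 → take DB $10,224. Book value $35,787.
Year 4: DB = ⌊$35,787 × 200%/9⌋ = $7,952; SL = ⌊$28,487/6⌋ = $4,747 → take DB $7,952. Book value $27,835.
Year 5: DB = ⌊$27,835 × 200%/9⌋ = $6,185; SL = ⌊$20,535/5⌋ = $4,107 → take DB $6,185. Book value $21,650.
Year 6: DB = ⌊$21,650 × 200%/9⌋ = $4,811; SL = ⌊$14,350/4⌋ = $3,587 → take DB $4,811. Book value $16,839.
Year 7: DB = ⌊$16,839 × 200%/9⌋ = $3,742; SL = ⌊$9,539/3⌋ = $3,179 → take DB $3,742. Book value $13,097.
Year 8: DB = ⌊$13,097 × 200%/9⌋ = $2,910; SL = ⌊$5,797/2⌋ = $2,898 → take DB $2,910. Book value $10,187.
Year 9 (final): $10,187 − $7,300 = $2,887. Book value $7,300.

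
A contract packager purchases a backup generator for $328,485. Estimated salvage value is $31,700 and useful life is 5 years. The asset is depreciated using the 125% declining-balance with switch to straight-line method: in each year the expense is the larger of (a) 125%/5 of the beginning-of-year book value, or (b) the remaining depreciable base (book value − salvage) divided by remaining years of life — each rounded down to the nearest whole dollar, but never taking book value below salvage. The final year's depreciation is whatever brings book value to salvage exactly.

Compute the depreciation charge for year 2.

Depreciable base = $328,485 − $31,700 = $296,785.
Year 1: DB = ⌊$328,485 × 125%/5⌋ = $82,121; SL = ⌊$296,785/5⌋ = $59,357 → take DB $82,121. Book value $246,364.
Year 2: DB = ⌊$246,364 × 125%/5⌋ = $61,591; SL = ⌊$214,664/4⌋ = $53,666 → take DB $61,591. Book value $184,773.

$61,591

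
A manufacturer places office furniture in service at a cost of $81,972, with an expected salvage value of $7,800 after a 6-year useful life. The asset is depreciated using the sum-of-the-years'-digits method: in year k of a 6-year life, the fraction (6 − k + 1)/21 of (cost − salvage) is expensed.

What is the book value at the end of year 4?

$18,396

Depreciable base = $81,972 − $7,800 = $74,172.
Sum of the years' digits = 6+5+4+3+2+1 = 21.
Year 1: $74,172 × 6/21 = $21,192. Book value $60,780.
Year 2: $74,172 × 5/21 = $17,660. Book value $43,120.
Year 3: $74,172 × 4/21 = $14,128. Book value $28,992.
Year 4: $74,172 × 3/21 = $10,596. Book value $18,396.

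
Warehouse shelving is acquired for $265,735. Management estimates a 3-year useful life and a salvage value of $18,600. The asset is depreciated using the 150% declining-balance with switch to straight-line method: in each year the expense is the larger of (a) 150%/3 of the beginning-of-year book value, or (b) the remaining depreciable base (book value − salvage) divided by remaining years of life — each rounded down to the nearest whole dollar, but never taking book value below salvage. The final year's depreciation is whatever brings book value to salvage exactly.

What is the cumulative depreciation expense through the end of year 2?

Depreciable base = $265,735 − $18,600 = $247,135.
Year 1: DB = ⌊$265,735 × 150%/3⌋ = $132,867; SL = ⌊$247,135/3⌋ = $82,378 → take DB $132,867. Book value $132,868.
Year 2: DB = ⌊$132,868 × 150%/3⌋ = $66,434; SL = ⌊$114,268/2⌋ = $57,134 → take DB $66,434. Book value $66,434.
Accumulated through year 2 = $265,735 − $66,434 = $199,301.

$199,301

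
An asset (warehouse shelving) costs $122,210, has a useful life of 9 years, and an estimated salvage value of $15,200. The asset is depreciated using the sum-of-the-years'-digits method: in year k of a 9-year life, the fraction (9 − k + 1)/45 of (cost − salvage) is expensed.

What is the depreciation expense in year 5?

$11,890

Depreciable base = $122,210 − $15,200 = $107,010.
Sum of the years' digits = 9+8+7+6+5+4+3+2+1 = 45.
Year 1: $107,010 × 9/45 = $21,402. Book value $100,808.
Year 2: $107,010 × 8/45 = $19,024. Book value $81,784.
Year 3: $107,010 × 7/45 = $16,646. Book value $65,138.
Year 4: $107,010 × 6/45 = $14,268. Book value $50,870.
Year 5: $107,010 × 5/45 = $11,890. Book value $38,980.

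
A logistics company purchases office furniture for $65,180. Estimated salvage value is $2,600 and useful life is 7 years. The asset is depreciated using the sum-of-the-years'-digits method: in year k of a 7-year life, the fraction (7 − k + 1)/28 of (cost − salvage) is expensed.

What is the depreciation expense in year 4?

Depreciable base = $65,180 − $2,600 = $62,580.
Sum of the years' digits = 7+6+5+4+3+2+1 = 28.
Year 1: $62,580 × 7/28 = $15,645. Book value $49,535.
Year 2: $62,580 × 6/28 = $13,410. Book value $36,125.
Year 3: $62,580 × 5/28 = $11,175. Book value $24,950.
Year 4: $62,580 × 4/28 = $8,940. Book value $16,010.

$8,940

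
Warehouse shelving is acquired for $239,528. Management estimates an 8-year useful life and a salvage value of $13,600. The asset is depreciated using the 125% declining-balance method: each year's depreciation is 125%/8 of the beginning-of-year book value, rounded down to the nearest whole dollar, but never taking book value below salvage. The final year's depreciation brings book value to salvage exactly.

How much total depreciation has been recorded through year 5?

$137,097

Depreciable base = $239,528 − $13,600 = $225,928.
Year 1: ⌊$239,528 × 125%/8⌋ = $37,426. Book value $202,102.
Year 2: ⌊$202,102 × 125%/8⌋ = $31,578. Book value $170,524.
Year 3: ⌊$170,524 × 125%/8⌋ = $26,644. Book value $143,880.
Year 4: ⌊$143,880 × 125%/8⌋ = $22,481. Book value $121,399.
Year 5: ⌊$121,399 × 125%/8⌋ = $18,968. Book value $102,431.
Accumulated through year 5 = $239,528 − $102,431 = $137,097.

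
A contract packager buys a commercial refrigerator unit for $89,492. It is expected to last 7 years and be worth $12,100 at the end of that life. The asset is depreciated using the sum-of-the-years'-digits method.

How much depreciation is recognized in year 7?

$2,764

Depreciable base = $89,492 − $12,100 = $77,392.
Sum of the years' digits = 7+6+5+4+3+2+1 = 28.
Year 1: $77,392 × 7/28 = $19,348. Book value $70,144.
Year 2: $77,392 × 6/28 = $16,584. Book value $53,560.
Year 3: $77,392 × 5/28 = $13,820. Book value $39,740.
Year 4: $77,392 × 4/28 = $11,056. Book value $28,684.
Year 5: $77,392 × 3/28 = $8,292. Book value $20,392.
Year 6: $77,392 × 2/28 = $5,528. Book value $14,864.
Year 7: $77,392 × 1/28 = $2,764. Book value $12,100.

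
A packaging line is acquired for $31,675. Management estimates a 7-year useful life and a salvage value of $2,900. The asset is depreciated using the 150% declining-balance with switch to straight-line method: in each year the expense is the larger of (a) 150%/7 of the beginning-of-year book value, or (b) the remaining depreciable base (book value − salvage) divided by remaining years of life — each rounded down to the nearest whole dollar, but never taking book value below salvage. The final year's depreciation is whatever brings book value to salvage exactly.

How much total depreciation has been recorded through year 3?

Depreciable base = $31,675 − $2,900 = $28,775.
Year 1: DB = ⌊$31,675 × 150%/7⌋ = $6,787; SL = ⌊$28,775/7⌋ = $4,110 → take DB $6,787. Book value $24,888.
Year 2: DB = ⌊$24,888 × 150%/7⌋ = $5,333; SL = ⌊$21,988/6⌋ = $3,664 → take DB $5,333. Book value $19,555.
Year 3: DB = ⌊$19,555 × 150%/7⌋ = $4,190; SL = ⌊$16,655/5⌋ = $3,331 → take DB $4,190. Book value $15,365.
Accumulated through year 3 = $31,675 − $15,365 = $16,310.

$16,310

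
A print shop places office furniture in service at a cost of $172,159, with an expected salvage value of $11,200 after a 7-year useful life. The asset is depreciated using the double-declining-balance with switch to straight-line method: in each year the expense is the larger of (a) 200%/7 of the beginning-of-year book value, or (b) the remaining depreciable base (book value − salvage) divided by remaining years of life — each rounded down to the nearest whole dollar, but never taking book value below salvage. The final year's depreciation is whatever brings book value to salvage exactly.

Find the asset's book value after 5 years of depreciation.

Depreciable base = $172,159 − $11,200 = $160,959.
Year 1: DB = ⌊$172,159 × 200%/7⌋ = $49,188; SL = ⌊$160,959/7⌋ = $22,994 → take DB $49,188. Book value $122,971.
Year 2: DB = ⌊$122,971 × 200%/7⌋ = $35,134; SL = ⌊$111,771/6⌋ = $18,628 → take DB $35,134. Book value $87,837.
Year 3: DB = ⌊$87,837 × 200%/7⌋ = $25,096; SL = ⌊$76,637/5⌋ = $15,327 → take DB $25,096. Book value $62,741.
Year 4: DB = ⌊$62,741 × 200%/7⌋ = $17,926; SL = ⌊$51,541/4⌋ = $12,885 → take DB $17,926. Book value $44,815.
Year 5: DB = ⌊$44,815 × 200%/7⌋ = $12,804; SL = ⌊$33,615/3⌋ = $11,205 → take DB $12,804. Book value $32,011.

$32,011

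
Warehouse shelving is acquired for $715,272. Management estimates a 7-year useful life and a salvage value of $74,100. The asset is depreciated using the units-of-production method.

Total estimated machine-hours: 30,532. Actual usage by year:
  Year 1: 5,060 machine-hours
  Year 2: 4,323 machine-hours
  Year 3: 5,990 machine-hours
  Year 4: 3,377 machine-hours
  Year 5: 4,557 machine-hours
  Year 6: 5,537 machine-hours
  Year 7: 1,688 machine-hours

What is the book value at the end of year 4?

$321,522

Depreciable base = $715,272 − $74,100 = $641,172.
Rate = $641,172 / 30,532 machine-hours = $21 per machine-hour.
Year 1: 5,060 × $21 = $106,260. Book value $609,012.
Year 2: 4,323 × $21 = $90,783. Book value $518,229.
Year 3: 5,990 × $21 = $125,790. Book value $392,439.
Year 4: 3,377 × $21 = $70,917. Book value $321,522.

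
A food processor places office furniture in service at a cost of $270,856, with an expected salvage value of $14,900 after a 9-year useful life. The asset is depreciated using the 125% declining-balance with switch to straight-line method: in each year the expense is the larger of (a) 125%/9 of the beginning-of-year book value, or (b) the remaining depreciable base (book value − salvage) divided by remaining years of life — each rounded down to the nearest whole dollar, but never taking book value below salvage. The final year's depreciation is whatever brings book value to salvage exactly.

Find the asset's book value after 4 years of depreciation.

$146,608

Depreciable base = $270,856 − $14,900 = $255,956.
Year 1: DB = ⌊$270,856 × 125%/9⌋ = $37,618; SL = ⌊$255,956/9⌋ = $28,439 → take DB $37,618. Book value $233,238.
Year 2: DB = ⌊$233,238 × 125%/9⌋ = $32,394; SL = ⌊$218,338/8⌋ = $27,292 → take DB $32,394. Book value $200,844.
Year 3: DB = ⌊$200,844 × 125%/9⌋ = $27,895; SL = ⌊$185,944/7⌋ = $26,563 → take DB $27,895. Book value $172,949.
Year 4: DB = ⌊$172,949 × 125%/9⌋ = $24,020; SL = ⌊$158,049/6⌋ = $26,341 → take SL $26,341. Book value $146,608.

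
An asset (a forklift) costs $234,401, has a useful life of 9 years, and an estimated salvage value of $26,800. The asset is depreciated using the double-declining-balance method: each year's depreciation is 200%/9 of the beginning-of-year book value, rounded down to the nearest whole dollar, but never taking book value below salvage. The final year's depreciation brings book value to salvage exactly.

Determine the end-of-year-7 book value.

$40,362

Depreciable base = $234,401 − $26,800 = $207,601.
Year 1: ⌊$234,401 × 200%/9⌋ = $52,089. Book value $182,312.
Year 2: ⌊$182,312 × 200%/9⌋ = $40,513. Book value $141,799.
Year 3: ⌊$141,799 × 200%/9⌋ = $31,510. Book value $110,289.
Year 4: ⌊$110,289 × 200%/9⌋ = $24,508. Book value $85,781.
Year 5: ⌊$85,781 × 200%/9⌋ = $19,062. Book value $66,719.
Year 6: ⌊$66,719 × 200%/9⌋ = $14,826. Book value $51,893.
Year 7: ⌊$51,893 × 200%/9⌋ = $11,531. Book value $40,362.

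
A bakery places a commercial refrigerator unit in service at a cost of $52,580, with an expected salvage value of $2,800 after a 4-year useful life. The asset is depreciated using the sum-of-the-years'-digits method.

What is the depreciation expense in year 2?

$14,934

Depreciable base = $52,580 − $2,800 = $49,780.
Sum of the years' digits = 4+3+2+1 = 10.
Year 1: $49,780 × 4/10 = $19,912. Book value $32,668.
Year 2: $49,780 × 3/10 = $14,934. Book value $17,734.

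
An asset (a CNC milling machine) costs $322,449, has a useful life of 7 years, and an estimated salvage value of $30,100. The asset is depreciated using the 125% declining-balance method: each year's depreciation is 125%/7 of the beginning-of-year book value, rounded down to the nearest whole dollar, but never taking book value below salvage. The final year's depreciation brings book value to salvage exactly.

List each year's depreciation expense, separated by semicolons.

$57,580; $47,298; $38,851; $31,914; $26,215; $21,534; $68,957

Depreciable base = $322,449 − $30,100 = $292,349.
Year 1: ⌊$322,449 × 125%/7⌋ = $57,580. Book value $264,869.
Year 2: ⌊$264,869 × 125%/7⌋ = $47,298. Book value $217,571.
Year 3: ⌊$217,571 × 125%/7⌋ = $38,851. Book value $178,720.
Year 4: ⌊$178,720 × 125%/7⌋ = $31,914. Book value $146,806.
Year 5: ⌊$146,806 × 125%/7⌋ = $26,215. Book value $120,591.
Year 6: ⌊$120,591 × 125%/7⌋ = $21,534. Book value $99,057.
Year 7 (final): $99,057 − $30,100 = $68,957. Book value $30,100.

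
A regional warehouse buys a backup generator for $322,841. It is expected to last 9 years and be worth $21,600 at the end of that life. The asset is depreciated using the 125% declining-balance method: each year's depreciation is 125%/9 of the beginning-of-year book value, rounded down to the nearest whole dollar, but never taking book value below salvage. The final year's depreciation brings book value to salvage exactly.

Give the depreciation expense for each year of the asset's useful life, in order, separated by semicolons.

$44,839; $38,611; $33,248; $28,630; $24,654; $21,230; $18,281; $15,742; $76,006

Depreciable base = $322,841 − $21,600 = $301,241.
Year 1: ⌊$322,841 × 125%/9⌋ = $44,839. Book value $278,002.
Year 2: ⌊$278,002 × 125%/9⌋ = $38,611. Book value $239,391.
Year 3: ⌊$239,391 × 125%/9⌋ = $33,248. Book value $206,143.
Year 4: ⌊$206,143 × 125%/9⌋ = $28,630. Book value $177,513.
Year 5: ⌊$177,513 × 125%/9⌋ = $24,654. Book value $152,859.
Year 6: ⌊$152,859 × 125%/9⌋ = $21,230. Book value $131,629.
Year 7: ⌊$131,629 × 125%/9⌋ = $18,281. Book value $113,348.
Year 8: ⌊$113,348 × 125%/9⌋ = $15,742. Book value $97,606.
Year 9 (final): $97,606 − $21,600 = $76,006. Book value $21,600.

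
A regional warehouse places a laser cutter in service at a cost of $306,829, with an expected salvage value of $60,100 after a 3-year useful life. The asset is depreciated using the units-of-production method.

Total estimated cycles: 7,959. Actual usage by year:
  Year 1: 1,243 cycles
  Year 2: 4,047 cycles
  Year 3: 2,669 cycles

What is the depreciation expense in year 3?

$82,739

Depreciable base = $306,829 − $60,100 = $246,729.
Rate = $246,729 / 7,959 cycles = $31 per cycle.
Year 1: 1,243 × $31 = $38,533. Book value $268,296.
Year 2: 4,047 × $31 = $125,457. Book value $142,839.
Year 3: 2,669 × $31 = $82,739. Book value $60,100.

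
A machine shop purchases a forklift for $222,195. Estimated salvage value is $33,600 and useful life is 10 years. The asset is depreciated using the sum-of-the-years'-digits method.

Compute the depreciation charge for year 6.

Depreciable base = $222,195 − $33,600 = $188,595.
Sum of the years' digits = 10+9+8+7+6+5+4+3+2+1 = 55.
Year 1: $188,595 × 10/55 = $34,290. Book value $187,905.
Year 2: $188,595 × 9/55 = $30,861. Book value $157,044.
Year 3: $188,595 × 8/55 = $27,432. Book value $129,612.
Year 4: $188,595 × 7/55 = $24,003. Book value $105,609.
Year 5: $188,595 × 6/55 = $20,574. Book value $85,035.
Year 6: $188,595 × 5/55 = $17,145. Book value $67,890.

$17,145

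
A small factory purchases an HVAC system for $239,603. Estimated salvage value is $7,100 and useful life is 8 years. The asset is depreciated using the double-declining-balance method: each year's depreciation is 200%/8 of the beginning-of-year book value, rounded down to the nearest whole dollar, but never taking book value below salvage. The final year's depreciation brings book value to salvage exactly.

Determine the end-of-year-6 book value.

$42,645

Depreciable base = $239,603 − $7,100 = $232,503.
Year 1: ⌊$239,603 × 200%/8⌋ = $59,900. Book value $179,703.
Year 2: ⌊$179,703 × 200%/8⌋ = $44,925. Book value $134,778.
Year 3: ⌊$134,778 × 200%/8⌋ = $33,694. Book value $101,084.
Year 4: ⌊$101,084 × 200%/8⌋ = $25,271. Book value $75,813.
Year 5: ⌊$75,813 × 200%/8⌋ = $18,953. Book value $56,860.
Year 6: ⌊$56,860 × 200%/8⌋ = $14,215. Book value $42,645.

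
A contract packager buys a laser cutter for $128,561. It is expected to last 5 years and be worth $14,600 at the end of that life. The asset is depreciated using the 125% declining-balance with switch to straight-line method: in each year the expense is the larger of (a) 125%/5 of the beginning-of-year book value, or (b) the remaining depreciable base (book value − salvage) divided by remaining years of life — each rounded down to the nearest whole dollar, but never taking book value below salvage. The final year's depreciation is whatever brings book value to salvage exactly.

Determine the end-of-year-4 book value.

Depreciable base = $128,561 − $14,600 = $113,961.
Year 1: DB = ⌊$128,561 × 125%/5⌋ = $32,140; SL = ⌊$113,961/5⌋ = $22,792 → take DB $32,140. Book value $96,421.
Year 2: DB = ⌊$96,421 × 125%/5⌋ = $24,105; SL = ⌊$81,821/4⌋ = $20,455 → take DB $24,105. Book value $72,316.
Year 3: DB = ⌊$72,316 × 125%/5⌋ = $18,079; SL = ⌊$57,716/3⌋ = $19,238 → take SL $19,238. Book value $53,078.
Year 4: DB = ⌊$53,078 × 125%/5⌋ = $13,269; SL = ⌊$38,478/2⌋ = $19,239 → take SL $19,239. Book value $33,839.

$33,839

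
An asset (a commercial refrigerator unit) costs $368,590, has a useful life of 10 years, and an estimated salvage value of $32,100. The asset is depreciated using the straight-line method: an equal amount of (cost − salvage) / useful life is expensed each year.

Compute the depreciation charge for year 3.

Depreciable base = $368,590 − $32,100 = $336,490.
Annual expense = $336,490 / 10 = $33,649.

$33,649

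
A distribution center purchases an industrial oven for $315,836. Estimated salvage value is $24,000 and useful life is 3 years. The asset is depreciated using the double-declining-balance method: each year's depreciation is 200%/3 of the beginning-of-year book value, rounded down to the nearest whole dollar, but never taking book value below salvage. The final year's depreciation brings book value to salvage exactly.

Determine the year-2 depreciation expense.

$70,186

Depreciable base = $315,836 − $24,000 = $291,836.
Year 1: ⌊$315,836 × 200%/3⌋ = $210,557. Book value $105,279.
Year 2: ⌊$105,279 × 200%/3⌋ = $70,186. Book value $35,093.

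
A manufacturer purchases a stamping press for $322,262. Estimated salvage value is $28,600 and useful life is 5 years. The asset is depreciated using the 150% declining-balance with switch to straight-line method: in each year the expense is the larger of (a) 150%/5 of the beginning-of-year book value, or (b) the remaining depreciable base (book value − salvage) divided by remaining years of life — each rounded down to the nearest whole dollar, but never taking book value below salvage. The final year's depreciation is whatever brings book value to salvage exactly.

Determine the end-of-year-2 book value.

Depreciable base = $322,262 − $28,600 = $293,662.
Year 1: DB = ⌊$322,262 × 150%/5⌋ = $96,678; SL = ⌊$293,662/5⌋ = $58,732 → take DB $96,678. Book value $225,584.
Year 2: DB = ⌊$225,584 × 150%/5⌋ = $67,675; SL = ⌊$196,984/4⌋ = $49,246 → take DB $67,675. Book value $157,909.

$157,909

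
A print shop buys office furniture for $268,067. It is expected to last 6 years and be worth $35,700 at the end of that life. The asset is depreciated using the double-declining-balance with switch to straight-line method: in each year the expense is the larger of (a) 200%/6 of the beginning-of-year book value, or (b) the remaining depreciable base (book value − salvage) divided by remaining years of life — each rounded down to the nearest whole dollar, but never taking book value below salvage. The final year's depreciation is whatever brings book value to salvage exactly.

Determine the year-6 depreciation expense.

$0

Depreciable base = $268,067 − $35,700 = $232,367.
Year 1: DB = ⌊$268,067 × 200%/6⌋ = $89,355; SL = ⌊$232,367/6⌋ = $38,727 → take DB $89,355. Book value $178,712.
Year 2: DB = ⌊$178,712 × 200%/6⌋ = $59,570; SL = ⌊$143,012/5⌋ = $28,602 → take DB $59,570. Book value $119,142.
Year 3: DB = ⌊$119,142 × 200%/6⌋ = $39,714; SL = ⌊$83,442/4⌋ = $20,860 → take DB $39,714. Book value $79,428.
Year 4: DB = ⌊$79,428 × 200%/6⌋ = $26,476; SL = ⌊$43,728/3⌋ = $14,576 → take DB $26,476. Book value $52,952.
Year 5: DB = ⌊$52,952 × 200%/6⌋ = $17,650; SL = ⌊$17,252/2⌋ = $8,626 → take DB $17,650, capped at $17,252. Book value $35,700.
Year 6 (final): $35,700 − $35,700 = $0. Book value $35,700.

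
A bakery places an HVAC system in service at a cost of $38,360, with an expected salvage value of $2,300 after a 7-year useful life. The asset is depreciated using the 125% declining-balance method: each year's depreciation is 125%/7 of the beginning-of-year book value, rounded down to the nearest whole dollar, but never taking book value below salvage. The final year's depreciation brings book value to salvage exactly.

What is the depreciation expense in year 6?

Depreciable base = $38,360 − $2,300 = $36,060.
Year 1: ⌊$38,360 × 125%/7⌋ = $6,850. Book value $31,510.
Year 2: ⌊$31,510 × 125%/7⌋ = $5,626. Book value $25,884.
Year 3: ⌊$25,884 × 125%/7⌋ = $4,622. Book value $21,262.
Year 4: ⌊$21,262 × 125%/7⌋ = $3,796. Book value $17,466.
Year 5: ⌊$17,466 × 125%/7⌋ = $3,118. Book value $14,348.
Year 6: ⌊$14,348 × 125%/7⌋ = $2,562. Book value $11,786.

$2,562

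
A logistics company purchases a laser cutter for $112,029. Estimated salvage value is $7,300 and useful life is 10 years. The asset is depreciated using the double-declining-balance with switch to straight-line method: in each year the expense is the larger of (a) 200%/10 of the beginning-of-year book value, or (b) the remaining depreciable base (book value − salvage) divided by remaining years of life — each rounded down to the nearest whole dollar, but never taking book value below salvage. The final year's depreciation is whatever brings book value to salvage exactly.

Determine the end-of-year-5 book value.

Depreciable base = $112,029 − $7,300 = $104,729.
Year 1: DB = ⌊$112,029 × 200%/10⌋ = $22,405; SL = ⌊$104,729/10⌋ = $10,472 → take DB $22,405. Book value $89,624.
Year 2: DB = ⌊$89,624 × 200%/10⌋ = $17,924; SL = ⌊$82,324/9⌋ = $9,147 → take DB $17,924. Book value $71,700.
Year 3: DB = ⌊$71,700 × 200%/10⌋ = $14,340; SL = ⌊$64,400/8⌋ = $8,050 → take DB $14,340. Book value $57,360.
Year 4: DB = ⌊$57,360 × 200%/10⌋ = $11,472; SL = ⌊$50,060/7⌋ = $7,151 → take DB $11,472. Book value $45,888.
Year 5: DB = ⌊$45,888 × 200%/10⌋ = $9,177; SL = ⌊$38,588/6⌋ = $6,431 → take DB $9,177. Book value $36,711.

$36,711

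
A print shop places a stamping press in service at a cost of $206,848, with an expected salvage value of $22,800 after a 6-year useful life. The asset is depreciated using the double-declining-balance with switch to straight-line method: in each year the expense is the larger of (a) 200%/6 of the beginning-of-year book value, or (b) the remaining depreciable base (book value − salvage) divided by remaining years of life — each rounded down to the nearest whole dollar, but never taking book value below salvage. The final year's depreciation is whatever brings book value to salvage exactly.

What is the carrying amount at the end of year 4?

Depreciable base = $206,848 − $22,800 = $184,048.
Year 1: DB = ⌊$206,848 × 200%/6⌋ = $68,949; SL = ⌊$184,048/6⌋ = $30,674 → take DB $68,949. Book value $137,899.
Year 2: DB = ⌊$137,899 × 200%/6⌋ = $45,966; SL = ⌊$115,099/5⌋ = $23,019 → take DB $45,966. Book value $91,933.
Year 3: DB = ⌊$91,933 × 200%/6⌋ = $30,644; SL = ⌊$69,133/4⌋ = $17,283 → take DB $30,644. Book value $61,289.
Year 4: DB = ⌊$61,289 × 200%/6⌋ = $20,429; SL = ⌊$38,489/3⌋ = $12,829 → take DB $20,429. Book value $40,860.

$40,860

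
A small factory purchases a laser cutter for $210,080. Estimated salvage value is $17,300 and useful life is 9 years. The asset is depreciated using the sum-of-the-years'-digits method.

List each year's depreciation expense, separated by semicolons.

$38,556; $34,272; $29,988; $25,704; $21,420; $17,136; $12,852; $8,568; $4,284

Depreciable base = $210,080 − $17,300 = $192,780.
Sum of the years' digits = 9+8+7+6+5+4+3+2+1 = 45.
Year 1: $192,780 × 9/45 = $38,556. Book value $171,524.
Year 2: $192,780 × 8/45 = $34,272. Book value $137,252.
Year 3: $192,780 × 7/45 = $29,988. Book value $107,264.
Year 4: $192,780 × 6/45 = $25,704. Book value $81,560.
Year 5: $192,780 × 5/45 = $21,420. Book value $60,140.
Year 6: $192,780 × 4/45 = $17,136. Book value $43,004.
Year 7: $192,780 × 3/45 = $12,852. Book value $30,152.
Year 8: $192,780 × 2/45 = $8,568. Book value $21,584.
Year 9: $192,780 × 1/45 = $4,284. Book value $17,300.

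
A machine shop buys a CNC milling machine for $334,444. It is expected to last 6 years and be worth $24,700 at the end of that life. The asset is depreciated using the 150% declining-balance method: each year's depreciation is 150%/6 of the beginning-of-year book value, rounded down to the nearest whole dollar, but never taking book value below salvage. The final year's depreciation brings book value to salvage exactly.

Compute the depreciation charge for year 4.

Depreciable base = $334,444 − $24,700 = $309,744.
Year 1: ⌊$334,444 × 150%/6⌋ = $83,611. Book value $250,833.
Year 2: ⌊$250,833 × 150%/6⌋ = $62,708. Book value $188,125.
Year 3: ⌊$188,125 × 150%/6⌋ = $47,031. Book value $141,094.
Year 4: ⌊$141,094 × 150%/6⌋ = $35,273. Book value $105,821.

$35,273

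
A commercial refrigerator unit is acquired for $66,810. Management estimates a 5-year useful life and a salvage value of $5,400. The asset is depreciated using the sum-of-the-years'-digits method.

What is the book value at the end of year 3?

$17,682

Depreciable base = $66,810 − $5,400 = $61,410.
Sum of the years' digits = 5+4+3+2+1 = 15.
Year 1: $61,410 × 5/15 = $20,470. Book value $46,340.
Year 2: $61,410 × 4/15 = $16,376. Book value $29,964.
Year 3: $61,410 × 3/15 = $12,282. Book value $17,682.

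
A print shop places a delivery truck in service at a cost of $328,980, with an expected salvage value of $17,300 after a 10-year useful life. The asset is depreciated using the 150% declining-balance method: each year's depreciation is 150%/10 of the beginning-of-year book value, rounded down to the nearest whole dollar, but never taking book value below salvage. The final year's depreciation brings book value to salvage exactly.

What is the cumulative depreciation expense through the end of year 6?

$204,903

Depreciable base = $328,980 − $17,300 = $311,680.
Year 1: ⌊$328,980 × 150%/10⌋ = $49,347. Book value $279,633.
Year 2: ⌊$279,633 × 150%/10⌋ = $41,944. Book value $237,689.
Year 3: ⌊$237,689 × 150%/10⌋ = $35,653. Book value $202,036.
Year 4: ⌊$202,036 × 150%/10⌋ = $30,305. Book value $171,731.
Year 5: ⌊$171,731 × 150%/10⌋ = $25,759. Book value $145,972.
Year 6: ⌊$145,972 × 150%/10⌋ = $21,895. Book value $124,077.
Accumulated through year 6 = $328,980 − $124,077 = $204,903.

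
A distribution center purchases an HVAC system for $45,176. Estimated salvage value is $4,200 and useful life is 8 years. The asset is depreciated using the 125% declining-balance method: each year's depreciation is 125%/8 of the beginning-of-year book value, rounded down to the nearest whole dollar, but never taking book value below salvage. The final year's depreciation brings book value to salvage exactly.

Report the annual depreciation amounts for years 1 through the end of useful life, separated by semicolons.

Depreciable base = $45,176 − $4,200 = $40,976.
Year 1: ⌊$45,176 × 125%/8⌋ = $7,058. Book value $38,118.
Year 2: ⌊$38,118 × 125%/8⌋ = $5,955. Book value $32,163.
Year 3: ⌊$32,163 × 125%/8⌋ = $5,025. Book value $27,138.
Year 4: ⌊$27,138 × 125%/8⌋ = $4,240. Book value $22,898.
Year 5: ⌊$22,898 × 125%/8⌋ = $3,577. Book value $19,321.
Year 6: ⌊$19,321 × 125%/8⌋ = $3,018. Book value $16,303.
Year 7: ⌊$16,303 × 125%/8⌋ = $2,547. Book value $13,756.
Year 8 (final): $13,756 − $4,200 = $9,556. Book value $4,200.

$7,058; $5,955; $5,025; $4,240; $3,577; $3,018; $2,547; $9,556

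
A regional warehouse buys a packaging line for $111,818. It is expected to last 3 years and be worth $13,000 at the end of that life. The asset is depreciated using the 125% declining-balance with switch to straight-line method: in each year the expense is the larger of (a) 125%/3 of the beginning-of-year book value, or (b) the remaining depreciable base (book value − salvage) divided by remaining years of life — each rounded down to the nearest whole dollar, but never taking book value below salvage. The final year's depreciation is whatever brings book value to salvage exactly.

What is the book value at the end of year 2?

$38,050

Depreciable base = $111,818 − $13,000 = $98,818.
Year 1: DB = ⌊$111,818 × 125%/3⌋ = $46,590; SL = ⌊$98,818/3⌋ = $32,939 → take DB $46,590. Book value $65,228.
Year 2: DB = ⌊$65,228 × 125%/3⌋ = $27,178; SL = ⌊$52,228/2⌋ = $26,114 → take DB $27,178. Book value $38,050.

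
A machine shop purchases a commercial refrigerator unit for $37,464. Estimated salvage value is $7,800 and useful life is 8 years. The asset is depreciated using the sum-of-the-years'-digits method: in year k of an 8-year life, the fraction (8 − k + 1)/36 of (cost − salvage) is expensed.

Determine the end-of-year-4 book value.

$16,040

Depreciable base = $37,464 − $7,800 = $29,664.
Sum of the years' digits = 8+7+6+5+4+3+2+1 = 36.
Year 1: $29,664 × 8/36 = $6,592. Book value $30,872.
Year 2: $29,664 × 7/36 = $5,768. Book value $25,104.
Year 3: $29,664 × 6/36 = $4,944. Book value $20,160.
Year 4: $29,664 × 5/36 = $4,120. Book value $16,040.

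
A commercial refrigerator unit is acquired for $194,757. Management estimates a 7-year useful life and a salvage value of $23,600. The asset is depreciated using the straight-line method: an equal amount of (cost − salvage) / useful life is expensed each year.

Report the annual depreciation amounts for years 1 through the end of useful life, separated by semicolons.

$24,451; $24,451; $24,451; $24,451; $24,451; $24,451; $24,451

Depreciable base = $194,757 − $23,600 = $171,157.
Annual expense = $171,157 / 7 = $24,451.
End of year 1: book value $170,306.
End of year 2: book value $145,855.
End of year 3: book value $121,404.
End of year 4: book value $96,953.
End of year 5: book value $72,502.
End of year 6: book value $48,051.
End of year 7: book value $23,600.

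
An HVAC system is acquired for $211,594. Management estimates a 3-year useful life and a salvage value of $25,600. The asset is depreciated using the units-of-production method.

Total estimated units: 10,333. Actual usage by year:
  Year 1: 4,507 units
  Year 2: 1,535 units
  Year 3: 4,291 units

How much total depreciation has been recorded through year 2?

$108,756

Depreciable base = $211,594 − $25,600 = $185,994.
Rate = $185,994 / 10,333 units = $18 per unit.
Year 1: 4,507 × $18 = $81,126. Book value $130,468.
Year 2: 1,535 × $18 = $27,630. Book value $102,838.
Accumulated through year 2 = $211,594 − $102,838 = $108,756.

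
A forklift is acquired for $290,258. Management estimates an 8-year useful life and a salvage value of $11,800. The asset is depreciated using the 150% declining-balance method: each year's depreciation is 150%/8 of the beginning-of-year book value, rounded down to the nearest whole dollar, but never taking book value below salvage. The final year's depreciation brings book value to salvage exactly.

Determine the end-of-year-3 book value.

$155,688

Depreciable base = $290,258 − $11,800 = $278,458.
Year 1: ⌊$290,258 × 150%/8⌋ = $54,423. Book value $235,835.
Year 2: ⌊$235,835 × 150%/8⌋ = $44,219. Book value $191,616.
Year 3: ⌊$191,616 × 150%/8⌋ = $35,928. Book value $155,688.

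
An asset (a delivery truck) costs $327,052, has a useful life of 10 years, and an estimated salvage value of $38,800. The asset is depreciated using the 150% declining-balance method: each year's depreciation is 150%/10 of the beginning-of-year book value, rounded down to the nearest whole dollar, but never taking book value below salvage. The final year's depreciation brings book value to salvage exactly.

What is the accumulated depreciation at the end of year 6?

Depreciable base = $327,052 − $38,800 = $288,252.
Year 1: ⌊$327,052 × 150%/10⌋ = $49,057. Book value $277,995.
Year 2: ⌊$277,995 × 150%/10⌋ = $41,699. Book value $236,296.
Year 3: ⌊$236,296 × 150%/10⌋ = $35,444. Book value $200,852.
Year 4: ⌊$200,852 × 150%/10⌋ = $30,127. Book value $170,725.
Year 5: ⌊$170,725 × 150%/10⌋ = $25,608. Book value $145,117.
Year 6: ⌊$145,117 × 150%/10⌋ = $21,767. Book value $123,350.
Accumulated through year 6 = $327,052 − $123,350 = $203,702.

$203,702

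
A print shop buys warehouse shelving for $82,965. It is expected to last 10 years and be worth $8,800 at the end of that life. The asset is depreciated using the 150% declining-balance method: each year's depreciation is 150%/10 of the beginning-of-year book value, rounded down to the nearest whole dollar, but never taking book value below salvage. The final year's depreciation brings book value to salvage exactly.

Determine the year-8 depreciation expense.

Depreciable base = $82,965 − $8,800 = $74,165.
Year 1: ⌊$82,965 × 150%/10⌋ = $12,444. Book value $70,521.
Year 2: ⌊$70,521 × 150%/10⌋ = $10,578. Book value $59,943.
Year 3: ⌊$59,943 × 150%/10⌋ = $8,991. Book value $50,952.
Year 4: ⌊$50,952 × 150%/10⌋ = $7,642. Book value $43,310.
Year 5: ⌊$43,310 × 150%/10⌋ = $6,496. Book value $36,814.
Year 6: ⌊$36,814 × 150%/10⌋ = $5,522. Book value $31,292.
Year 7: ⌊$31,292 × 150%/10⌋ = $4,693. Book value $26,599.
Year 8: ⌊$26,599 × 150%/10⌋ = $3,989. Book value $22,610.

$3,989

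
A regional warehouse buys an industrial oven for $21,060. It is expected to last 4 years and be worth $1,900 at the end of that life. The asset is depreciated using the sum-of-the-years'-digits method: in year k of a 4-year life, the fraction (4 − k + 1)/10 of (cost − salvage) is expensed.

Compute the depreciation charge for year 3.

Depreciable base = $21,060 − $1,900 = $19,160.
Sum of the years' digits = 4+3+2+1 = 10.
Year 1: $19,160 × 4/10 = $7,664. Book value $13,396.
Year 2: $19,160 × 3/10 = $5,748. Book value $7,648.
Year 3: $19,160 × 2/10 = $3,832. Book value $3,816.

$3,832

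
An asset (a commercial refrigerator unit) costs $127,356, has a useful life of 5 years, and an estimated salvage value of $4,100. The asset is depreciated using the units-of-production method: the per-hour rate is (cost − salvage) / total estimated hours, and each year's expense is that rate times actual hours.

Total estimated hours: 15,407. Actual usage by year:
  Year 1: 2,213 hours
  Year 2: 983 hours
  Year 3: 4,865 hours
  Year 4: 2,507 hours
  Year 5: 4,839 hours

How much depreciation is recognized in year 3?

Depreciable base = $127,356 − $4,100 = $123,256.
Rate = $123,256 / 15,407 hours = $8 per hour.
Year 1: 2,213 × $8 = $17,704. Book value $109,652.
Year 2: 983 × $8 = $7,864. Book value $101,788.
Year 3: 4,865 × $8 = $38,920. Book value $62,868.

$38,920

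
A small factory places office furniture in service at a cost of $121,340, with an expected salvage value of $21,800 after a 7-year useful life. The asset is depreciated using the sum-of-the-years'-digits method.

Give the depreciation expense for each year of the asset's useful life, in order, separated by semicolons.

Depreciable base = $121,340 − $21,800 = $99,540.
Sum of the years' digits = 7+6+5+4+3+2+1 = 28.
Year 1: $99,540 × 7/28 = $24,885. Book value $96,455.
Year 2: $99,540 × 6/28 = $21,330. Book value $75,125.
Year 3: $99,540 × 5/28 = $17,775. Book value $57,350.
Year 4: $99,540 × 4/28 = $14,220. Book value $43,130.
Year 5: $99,540 × 3/28 = $10,665. Book value $32,465.
Year 6: $99,540 × 2/28 = $7,110. Book value $25,355.
Year 7: $99,540 × 1/28 = $3,555. Book value $21,800.

$24,885; $21,330; $17,775; $14,220; $10,665; $7,110; $3,555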